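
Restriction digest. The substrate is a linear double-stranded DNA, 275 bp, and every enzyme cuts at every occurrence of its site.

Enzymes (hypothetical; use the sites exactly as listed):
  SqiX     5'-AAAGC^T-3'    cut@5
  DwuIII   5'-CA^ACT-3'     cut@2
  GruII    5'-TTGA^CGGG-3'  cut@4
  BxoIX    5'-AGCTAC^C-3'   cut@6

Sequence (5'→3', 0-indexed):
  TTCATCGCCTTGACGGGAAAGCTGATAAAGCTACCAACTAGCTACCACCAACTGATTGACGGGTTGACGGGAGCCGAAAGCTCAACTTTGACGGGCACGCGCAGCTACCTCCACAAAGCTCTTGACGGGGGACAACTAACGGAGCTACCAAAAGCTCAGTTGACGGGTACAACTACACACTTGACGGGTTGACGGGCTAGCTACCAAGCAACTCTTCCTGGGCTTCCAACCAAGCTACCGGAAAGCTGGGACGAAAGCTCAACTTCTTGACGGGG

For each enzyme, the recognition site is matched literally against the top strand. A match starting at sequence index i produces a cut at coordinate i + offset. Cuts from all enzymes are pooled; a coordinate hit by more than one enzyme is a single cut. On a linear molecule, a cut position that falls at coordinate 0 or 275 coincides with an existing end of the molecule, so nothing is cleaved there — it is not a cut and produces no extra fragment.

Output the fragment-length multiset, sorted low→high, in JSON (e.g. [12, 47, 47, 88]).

Site scan:
  SqiX (AAAGCT, off=5): starts [17, 26, 76, 114, 150, 241, 253] → cuts [22, 31, 81, 119, 155, 246, 258]
  DwuIII (CAACT, off=2): starts [34, 48, 82, 132, 169, 208, 259] → cuts [36, 50, 84, 134, 171, 210, 261]
  GruII (TTGACGGG, off=4): starts [9, 55, 63, 87, 121, 159, 180, 188, 266] → cuts [13, 59, 67, 91, 125, 163, 184, 192, 270]
  BxoIX (AGCTACC, off=6): starts [28, 39, 102, 142, 198, 232] → cuts [34, 45, 108, 148, 204, 238]

Pooled cuts: [13, 22, 31, 34, 36, 45, 50, 59, 67, 81, 84, 91, 108, 119, 125, 134, 148, 155, 163, 171, 184, 192, 204, 210, 238, 246, 258, 261, 270]

Fragments:
  [0,13): 13 bp
  [13,22): 9 bp
  [22,31): 9 bp
  [31,34): 3 bp
  [34,36): 2 bp
  [36,45): 9 bp
  [45,50): 5 bp
  [50,59): 9 bp
  [59,67): 8 bp
  [67,81): 14 bp
  [81,84): 3 bp
  [84,91): 7 bp
  [91,108): 17 bp
  [108,119): 11 bp
  [119,125): 6 bp
  [125,134): 9 bp
  [134,148): 14 bp
  [148,155): 7 bp
  [155,163): 8 bp
  [163,171): 8 bp
  [171,184): 13 bp
  [184,192): 8 bp
  [192,204): 12 bp
  [204,210): 6 bp
  [210,238): 28 bp
  [238,246): 8 bp
  [246,258): 12 bp
  [258,261): 3 bp
  [261,270): 9 bp
  [270,275): 5 bp

[2,3,3,3,5,5,6,6,7,7,8,8,8,8,8,9,9,9,9,9,9,11,12,12,13,13,14,14,17,28]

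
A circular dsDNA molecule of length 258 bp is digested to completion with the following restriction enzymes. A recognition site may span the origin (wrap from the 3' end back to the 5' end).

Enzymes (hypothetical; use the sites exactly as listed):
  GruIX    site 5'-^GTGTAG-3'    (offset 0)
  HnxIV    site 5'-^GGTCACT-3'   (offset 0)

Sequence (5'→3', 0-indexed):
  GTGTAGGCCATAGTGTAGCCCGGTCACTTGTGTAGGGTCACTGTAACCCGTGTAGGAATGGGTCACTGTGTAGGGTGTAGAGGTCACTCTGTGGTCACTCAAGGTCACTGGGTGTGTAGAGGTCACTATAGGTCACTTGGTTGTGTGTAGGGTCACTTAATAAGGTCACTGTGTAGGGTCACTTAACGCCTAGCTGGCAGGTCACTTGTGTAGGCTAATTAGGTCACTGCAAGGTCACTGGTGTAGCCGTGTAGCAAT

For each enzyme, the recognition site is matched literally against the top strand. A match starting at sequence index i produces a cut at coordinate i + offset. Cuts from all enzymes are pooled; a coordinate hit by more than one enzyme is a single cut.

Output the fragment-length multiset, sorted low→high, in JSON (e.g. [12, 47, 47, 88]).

Scan for sites:
  GruIX (GTGTAG, off=0): starts [0, 12, 29, 49, 67, 74, 113, 144, 170, 207, 240, 248] → cuts [0, 12, 29, 49, 67, 74, 113, 144, 170, 207, 240, 248]
  HnxIV (GGTCACT, off=0): starts [21, 35, 60, 81, 92, 102, 120, 130, 150, 163, 176, 199, 221, 232] → cuts [21, 35, 60, 81, 92, 102, 120, 130, 150, 163, 176, 199, 221, 232]

All cut coordinates (distinct, sorted): [0, 12, 21, 29, 35, 49, 60, 67, 74, 81, 92, 102, 113, 120, 130, 144, 150, 163, 170, 176, 199, 207, 221, 232, 240, 248]

Fragments:
  0→12: 12 bp
  12→21: 9 bp
  21→29: 8 bp
  29→35: 6 bp
  35→49: 14 bp
  49→60: 11 bp
  60→67: 7 bp
  67→74: 7 bp
  74→81: 7 bp
  81→92: 11 bp
  92→102: 10 bp
  102→113: 11 bp
  113→120: 7 bp
  120→130: 10 bp
  130→144: 14 bp
  144→150: 6 bp
  150→163: 13 bp
  163→170: 7 bp
  170→176: 6 bp
  176→199: 23 bp
  199→207: 8 bp
  207→221: 14 bp
  221→232: 11 bp
  232→240: 8 bp
  240→248: 8 bp
  248→0 (wrap): 258-248+0 = 10 bp

[6,6,6,7,7,7,7,7,8,8,8,8,9,10,10,10,11,11,11,11,12,13,14,14,14,23]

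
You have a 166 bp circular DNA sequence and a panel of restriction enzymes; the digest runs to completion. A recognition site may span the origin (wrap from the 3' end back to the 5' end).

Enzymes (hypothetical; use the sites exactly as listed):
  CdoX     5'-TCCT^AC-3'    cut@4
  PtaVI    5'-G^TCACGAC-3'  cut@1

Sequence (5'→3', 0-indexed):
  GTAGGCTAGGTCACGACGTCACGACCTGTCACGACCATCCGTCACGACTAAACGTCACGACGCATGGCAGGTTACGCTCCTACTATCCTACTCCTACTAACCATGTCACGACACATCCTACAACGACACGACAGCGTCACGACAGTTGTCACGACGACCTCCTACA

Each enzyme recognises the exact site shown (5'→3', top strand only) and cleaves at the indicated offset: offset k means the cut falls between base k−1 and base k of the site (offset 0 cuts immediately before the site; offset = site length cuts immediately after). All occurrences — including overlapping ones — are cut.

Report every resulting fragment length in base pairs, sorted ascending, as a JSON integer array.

Per-enzyme occurrences:
  CdoX TCCTAC/4: at [77, 85, 91, 115, 159] ⇒ [81, 89, 95, 119, 163]
  PtaVI GTCACGAC/1: at [9, 17, 27, 40, 53, 104, 135, 147] ⇒ [10, 18, 28, 41, 54, 105, 136, 148]

Pooled cuts: [10, 18, 28, 41, 54, 81, 89, 95, 105, 119, 136, 148, 163]

Fragment lengths:
  10→18: 8 bp
  18→28: 10 bp
  28→41: 13 bp
  41→54: 13 bp
  54→81: 27 bp
  81→89: 8 bp
  89→95: 6 bp
  95→105: 10 bp
  105→119: 14 bp
  119→136: 17 bp
  136→148: 12 bp
  148→163: 15 bp
  163→10 (wrap): 166-163+10 = 13 bp

[6,8,8,10,10,12,13,13,13,14,15,17,27]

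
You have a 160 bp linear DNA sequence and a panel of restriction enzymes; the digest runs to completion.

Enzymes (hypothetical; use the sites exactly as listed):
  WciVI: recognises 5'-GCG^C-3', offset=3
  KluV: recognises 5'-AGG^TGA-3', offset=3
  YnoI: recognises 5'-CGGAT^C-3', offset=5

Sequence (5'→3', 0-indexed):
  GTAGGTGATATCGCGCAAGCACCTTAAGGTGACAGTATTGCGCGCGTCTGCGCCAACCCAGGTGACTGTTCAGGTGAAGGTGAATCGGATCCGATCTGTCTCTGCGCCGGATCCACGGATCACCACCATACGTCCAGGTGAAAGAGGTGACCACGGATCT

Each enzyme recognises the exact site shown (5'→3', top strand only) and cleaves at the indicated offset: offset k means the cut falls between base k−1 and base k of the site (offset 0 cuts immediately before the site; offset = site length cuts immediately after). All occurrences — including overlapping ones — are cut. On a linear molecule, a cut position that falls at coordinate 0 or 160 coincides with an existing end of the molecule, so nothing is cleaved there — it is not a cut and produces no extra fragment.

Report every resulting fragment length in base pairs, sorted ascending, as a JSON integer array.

[2,2,5,6,6,8,8,9,10,10,10,11,12,13,14,16,18]

Site scan:
  WciVI GCGC/3: at [12, 39, 41, 49, 103] ⇒ [15, 42, 44, 52, 106]
  KluV AGGTGA/3: at [2, 26, 59, 71, 77, 135, 144] ⇒ [5, 29, 62, 74, 80, 138, 147]
  YnoI CGGATC/5: at [85, 107, 115, 153] ⇒ [90, 112, 120, 158]

All cut coordinates (distinct, sorted): [5, 15, 29, 42, 44, 52, 62, 74, 80, 90, 106, 112, 120, 138, 147, 158]

Fragment lengths:
  [0,5): 5 bp
  [5,15): 10 bp
  [15,29): 14 bp
  [29,42): 13 bp
  [42,44): 2 bp
  [44,52): 8 bp
  [52,62): 10 bp
  [62,74): 12 bp
  [74,80): 6 bp
  [80,90): 10 bp
  [90,106): 16 bp
  [106,112): 6 bp
  [112,120): 8 bp
  [120,138): 18 bp
  [138,147): 9 bp
  [147,158): 11 bp
  [158,160): 2 bp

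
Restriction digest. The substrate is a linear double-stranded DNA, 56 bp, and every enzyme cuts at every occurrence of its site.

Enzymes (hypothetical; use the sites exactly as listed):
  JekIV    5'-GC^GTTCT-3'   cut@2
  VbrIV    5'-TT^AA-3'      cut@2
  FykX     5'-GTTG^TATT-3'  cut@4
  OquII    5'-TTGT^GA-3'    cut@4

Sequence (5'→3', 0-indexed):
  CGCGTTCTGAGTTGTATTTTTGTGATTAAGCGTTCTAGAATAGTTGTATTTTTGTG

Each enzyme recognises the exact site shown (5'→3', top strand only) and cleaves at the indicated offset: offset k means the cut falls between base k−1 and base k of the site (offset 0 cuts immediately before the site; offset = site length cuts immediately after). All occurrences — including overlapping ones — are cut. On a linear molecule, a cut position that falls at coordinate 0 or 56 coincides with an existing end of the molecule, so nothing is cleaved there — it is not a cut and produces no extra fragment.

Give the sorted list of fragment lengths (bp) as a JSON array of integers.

[3,4,4,9,10,11,15]

Scan for sites:
  JekIV GCGTTCT/2: at [1, 29] ⇒ [3, 31]
  VbrIV TTAA/2: at [25] ⇒ [27]
  FykX GTTGTATT/4: at [10, 42] ⇒ [14, 46]
  OquII TTGTGA/4: at [19] ⇒ [23]

Pooled cuts: [3, 14, 23, 27, 31, 46]

Fragment lengths:
  [0,3): 3 bp
  [3,14): 11 bp
  [14,23): 9 bp
  [23,27): 4 bp
  [27,31): 4 bp
  [31,46): 15 bp
  [46,56): 10 bp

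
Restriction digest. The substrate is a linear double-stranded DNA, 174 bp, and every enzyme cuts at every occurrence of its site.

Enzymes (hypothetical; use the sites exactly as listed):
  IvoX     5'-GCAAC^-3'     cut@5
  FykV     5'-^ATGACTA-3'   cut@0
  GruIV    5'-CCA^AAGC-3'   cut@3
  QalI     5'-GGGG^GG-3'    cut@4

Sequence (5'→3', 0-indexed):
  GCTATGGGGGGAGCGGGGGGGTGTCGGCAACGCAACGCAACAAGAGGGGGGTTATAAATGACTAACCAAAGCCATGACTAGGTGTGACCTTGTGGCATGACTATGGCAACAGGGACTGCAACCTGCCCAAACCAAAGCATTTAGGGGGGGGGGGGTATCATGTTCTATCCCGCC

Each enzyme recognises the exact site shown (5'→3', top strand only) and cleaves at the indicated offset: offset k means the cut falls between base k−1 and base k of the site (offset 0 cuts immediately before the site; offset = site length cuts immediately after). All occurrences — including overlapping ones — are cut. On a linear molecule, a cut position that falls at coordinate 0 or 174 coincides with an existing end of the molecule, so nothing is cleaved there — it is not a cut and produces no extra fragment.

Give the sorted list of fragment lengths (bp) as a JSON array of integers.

Scan for sites:
  IvoX GCAAC/5: at [26, 31, 36, 105, 117] ⇒ [31, 36, 41, 110, 122]
  FykV ATGACTA/0: at [57, 73, 96] ⇒ [57, 73, 96]
  GruIV CCAAAGC/3: at [65, 131] ⇒ [68, 134]
  QalI GGGGGG/4: at [5, 14, 15, 45, 143, 144, 145, 146, 147, 148, 149] ⇒ [9, 18, 19, 49, 147, 148, 149, 150, 151, 152, 153]

All cut coordinates (distinct, sorted): [9, 18, 19, 31, 36, 41, 49, 57, 68, 73, 96, 110, 122, 134, 147, 148, 149, 150, 151, 152, 153]

Fragments:
  [0,9): 9 bp
  [9,18): 9 bp
  [18,19): 1 bp
  [19,31): 12 bp
  [31,36): 5 bp
  [36,41): 5 bp
  [41,49): 8 bp
  [49,57): 8 bp
  [57,68): 11 bp
  [68,73): 5 bp
  [73,96): 23 bp
  [96,110): 14 bp
  [110,122): 12 bp
  [122,134): 12 bp
  [134,147): 13 bp
  [147,148): 1 bp
  [148,149): 1 bp
  [149,150): 1 bp
  [150,151): 1 bp
  [151,152): 1 bp
  [152,153): 1 bp
  [153,174): 21 bp

[1,1,1,1,1,1,1,5,5,5,8,8,9,9,11,12,12,12,13,14,21,23]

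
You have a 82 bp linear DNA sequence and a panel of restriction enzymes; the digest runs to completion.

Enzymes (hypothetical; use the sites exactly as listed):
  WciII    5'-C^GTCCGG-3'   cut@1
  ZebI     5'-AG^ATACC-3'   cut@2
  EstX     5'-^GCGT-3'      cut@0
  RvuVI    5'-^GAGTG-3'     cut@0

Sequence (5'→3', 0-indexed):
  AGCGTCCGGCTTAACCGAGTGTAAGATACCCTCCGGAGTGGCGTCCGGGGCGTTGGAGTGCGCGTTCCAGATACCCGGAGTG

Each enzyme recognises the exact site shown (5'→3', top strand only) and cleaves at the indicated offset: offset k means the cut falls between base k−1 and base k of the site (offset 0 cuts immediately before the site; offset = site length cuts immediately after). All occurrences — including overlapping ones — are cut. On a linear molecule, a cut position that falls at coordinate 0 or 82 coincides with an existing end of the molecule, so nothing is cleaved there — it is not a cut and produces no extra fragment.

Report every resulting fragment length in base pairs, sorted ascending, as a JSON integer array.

Site scan:
  WciII CGTCCGG/1: at [2, 41] ⇒ [3, 42]
  ZebI AGATACC/2: at [23, 68] ⇒ [25, 70]
  EstX GCGT/0: at [1, 40, 49, 61] ⇒ [1, 40, 49, 61]
  RvuVI GAGTG/0: at [16, 35, 55, 77] ⇒ [16, 35, 55, 77]

All cut coordinates (distinct, sorted): [1, 3, 16, 25, 35, 40, 42, 49, 55, 61, 70, 77]

Fragments:
  [0,1): 1 bp
  [1,3): 2 bp
  [3,16): 13 bp
  [16,25): 9 bp
  [25,35): 10 bp
  [35,40): 5 bp
  [40,42): 2 bp
  [42,49): 7 bp
  [49,55): 6 bp
  [55,61): 6 bp
  [61,70): 9 bp
  [70,77): 7 bp
  [77,82): 5 bp

[1,2,2,5,5,6,6,7,7,9,9,10,13]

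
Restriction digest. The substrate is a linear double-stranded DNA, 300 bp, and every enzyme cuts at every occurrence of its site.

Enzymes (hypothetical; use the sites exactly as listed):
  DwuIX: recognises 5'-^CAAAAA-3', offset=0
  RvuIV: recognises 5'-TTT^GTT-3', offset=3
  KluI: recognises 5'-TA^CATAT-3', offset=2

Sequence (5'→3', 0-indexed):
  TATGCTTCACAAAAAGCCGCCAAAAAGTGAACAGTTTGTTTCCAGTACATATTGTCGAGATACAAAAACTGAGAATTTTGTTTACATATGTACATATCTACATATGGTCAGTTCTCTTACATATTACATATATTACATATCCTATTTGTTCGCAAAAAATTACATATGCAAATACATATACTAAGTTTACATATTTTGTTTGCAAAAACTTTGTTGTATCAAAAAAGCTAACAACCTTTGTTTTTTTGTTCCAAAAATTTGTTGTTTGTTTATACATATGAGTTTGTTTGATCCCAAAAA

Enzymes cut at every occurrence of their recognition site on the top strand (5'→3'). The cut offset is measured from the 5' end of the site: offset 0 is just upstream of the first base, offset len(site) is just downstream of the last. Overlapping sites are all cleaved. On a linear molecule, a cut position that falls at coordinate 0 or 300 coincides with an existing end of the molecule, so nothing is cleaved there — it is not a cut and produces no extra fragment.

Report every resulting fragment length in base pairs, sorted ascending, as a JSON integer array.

[4,5,5,5,6,7,7,7,7,8,8,8,8,9,9,9,9,10,10,10,11,11,12,12,15,15,17,17,19,20]

Per-enzyme occurrences:
  DwuIX CAAAAA/0: at [9, 20, 62, 152, 202, 219, 251, 294] ⇒ [9, 20, 62, 152, 202, 219, 251, 294]
  RvuIV TTTGTT/3: at [34, 76, 144, 194, 209, 236, 244, 257, 264, 282] ⇒ [37, 79, 147, 197, 212, 239, 247, 260, 267, 285]
  KluI TACATAT/2: at [45, 82, 90, 98, 117, 124, 133, 160, 172, 187, 272] ⇒ [47, 84, 92, 100, 119, 126, 135, 162, 174, 189, 274]

All cut coordinates (distinct, sorted): [9, 20, 37, 47, 62, 79, 84, 92, 100, 119, 126, 135, 147, 152, 162, 174, 189, 197, 202, 212, 219, 239, 247, 251, 260, 267, 274, 285, 294]

Fragments:
  [0,9): 9 bp
  [9,20): 11 bp
  [20,37): 17 bp
  [37,47): 10 bp
  [47,62): 15 bp
  [62,79): 17 bp
  [79,84): 5 bp
  [84,92): 8 bp
  [92,100): 8 bp
  [100,119): 19 bp
  [119,126): 7 bp
  [126,135): 9 bp
  [135,147): 12 bp
  [147,152): 5 bp
  [152,162): 10 bp
  [162,174): 12 bp
  [174,189): 15 bp
  [189,197): 8 bp
  [197,202): 5 bp
  [202,212): 10 bp
  [212,219): 7 bp
  [219,239): 20 bp
  [239,247): 8 bp
  [247,251): 4 bp
  [251,260): 9 bp
  [260,267): 7 bp
  [267,274): 7 bp
  [274,285): 11 bp
  [285,294): 9 bp
  [294,300): 6 bp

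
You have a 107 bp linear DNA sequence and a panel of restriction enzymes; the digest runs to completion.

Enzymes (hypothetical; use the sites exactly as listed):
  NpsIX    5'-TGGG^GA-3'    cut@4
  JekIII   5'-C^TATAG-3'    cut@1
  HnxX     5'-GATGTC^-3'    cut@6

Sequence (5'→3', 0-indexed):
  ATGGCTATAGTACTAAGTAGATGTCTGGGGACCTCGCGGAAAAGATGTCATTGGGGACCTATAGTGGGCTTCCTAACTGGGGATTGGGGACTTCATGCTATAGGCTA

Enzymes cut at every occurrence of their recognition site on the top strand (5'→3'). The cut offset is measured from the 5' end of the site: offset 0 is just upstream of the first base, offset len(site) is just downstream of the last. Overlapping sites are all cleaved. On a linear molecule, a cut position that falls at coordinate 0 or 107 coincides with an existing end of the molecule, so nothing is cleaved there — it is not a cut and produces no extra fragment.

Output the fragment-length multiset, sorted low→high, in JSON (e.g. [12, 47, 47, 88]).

Scan for sites:
  NpsIX TGGGGA/4: at [25, 51, 77, 84] ⇒ [29, 55, 81, 88]
  JekIII CTATAG/1: at [4, 58, 97] ⇒ [5, 59, 98]
  HnxX GATGTC/6: at [19, 43] ⇒ [25, 49]

All cut coordinates (distinct, sorted): [5, 25, 29, 49, 55, 59, 81, 88, 98]

Fragments:
  [0,5): 5 bp
  [5,25): 20 bp
  [25,29): 4 bp
  [29,49): 20 bp
  [49,55): 6 bp
  [55,59): 4 bp
  [59,81): 22 bp
  [81,88): 7 bp
  [88,98): 10 bp
  [98,107): 9 bp

[4,4,5,6,7,9,10,20,20,22]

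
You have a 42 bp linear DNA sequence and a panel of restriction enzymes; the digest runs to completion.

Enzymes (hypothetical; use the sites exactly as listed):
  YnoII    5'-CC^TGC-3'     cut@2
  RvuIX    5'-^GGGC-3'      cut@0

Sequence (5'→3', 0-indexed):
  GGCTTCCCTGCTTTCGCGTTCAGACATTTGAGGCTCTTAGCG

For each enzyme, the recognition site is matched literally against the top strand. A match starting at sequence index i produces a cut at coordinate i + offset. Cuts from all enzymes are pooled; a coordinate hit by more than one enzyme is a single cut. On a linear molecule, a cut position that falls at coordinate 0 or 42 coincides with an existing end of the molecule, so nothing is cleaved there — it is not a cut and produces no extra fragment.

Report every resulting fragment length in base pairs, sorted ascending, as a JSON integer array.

Scan for sites:
  YnoII CCTGC/2: at [6] ⇒ [8]
  RvuIX (GGGC, off=0): no sites

Pooled cuts: [8]

Fragments:
  [0,8): 8 bp
  [8,42): 34 bp

[8,34]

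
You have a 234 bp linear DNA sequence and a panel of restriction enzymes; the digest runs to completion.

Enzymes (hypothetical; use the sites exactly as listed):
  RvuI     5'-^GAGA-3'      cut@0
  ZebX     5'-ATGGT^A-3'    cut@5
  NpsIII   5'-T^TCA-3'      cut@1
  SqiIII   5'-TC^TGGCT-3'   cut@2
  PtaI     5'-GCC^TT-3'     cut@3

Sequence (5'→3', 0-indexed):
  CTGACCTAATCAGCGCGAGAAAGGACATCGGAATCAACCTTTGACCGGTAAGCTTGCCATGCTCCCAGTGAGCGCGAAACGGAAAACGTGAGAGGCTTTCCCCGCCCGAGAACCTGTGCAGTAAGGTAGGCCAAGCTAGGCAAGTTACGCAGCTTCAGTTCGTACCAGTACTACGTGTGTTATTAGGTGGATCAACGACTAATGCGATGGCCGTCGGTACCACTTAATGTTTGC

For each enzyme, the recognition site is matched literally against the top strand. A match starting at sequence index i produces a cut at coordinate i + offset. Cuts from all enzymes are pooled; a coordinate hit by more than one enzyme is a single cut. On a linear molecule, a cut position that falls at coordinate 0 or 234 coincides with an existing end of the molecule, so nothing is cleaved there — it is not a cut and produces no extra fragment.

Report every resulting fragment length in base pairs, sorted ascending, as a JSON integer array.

Scan for sites:
  RvuI GAGA/0: at [16, 89, 107] ⇒ [16, 89, 107]
  ZebX (ATGGTA, off=5): no sites
  NpsIII TTCA/1: at [153] ⇒ [154]
  SqiIII (TCTGGCT, off=2): no sites
  PtaI (GCCTT, off=3): no sites

All cut coordinates (distinct, sorted): [16, 89, 107, 154]

Fragments:
  [0,16): 16 bp
  [16,89): 73 bp
  [89,107): 18 bp
  [107,154): 47 bp
  [154,234): 80 bp

[16,18,47,73,80]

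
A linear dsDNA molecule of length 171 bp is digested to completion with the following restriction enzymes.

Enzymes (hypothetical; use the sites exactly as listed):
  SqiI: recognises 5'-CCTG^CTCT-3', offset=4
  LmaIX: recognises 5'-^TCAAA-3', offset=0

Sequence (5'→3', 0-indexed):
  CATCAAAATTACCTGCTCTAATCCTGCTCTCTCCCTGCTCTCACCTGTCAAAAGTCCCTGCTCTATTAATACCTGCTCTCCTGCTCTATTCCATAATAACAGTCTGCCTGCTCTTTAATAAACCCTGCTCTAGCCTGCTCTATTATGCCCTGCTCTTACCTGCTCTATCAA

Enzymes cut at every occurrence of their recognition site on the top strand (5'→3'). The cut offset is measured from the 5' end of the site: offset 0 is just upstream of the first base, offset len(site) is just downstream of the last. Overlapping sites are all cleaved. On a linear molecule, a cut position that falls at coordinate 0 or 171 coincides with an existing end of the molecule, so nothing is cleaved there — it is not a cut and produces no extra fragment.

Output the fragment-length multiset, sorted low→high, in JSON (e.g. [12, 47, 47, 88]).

[2,8,9,10,10,10,11,11,13,13,15,15,17,27]

Per-enzyme occurrences:
  SqiI (CCTGCTCT, off=4): starts [11, 22, 33, 56, 71, 79, 106, 123, 133, 148, 158] → cuts [15, 26, 37, 60, 75, 83, 110, 127, 137, 152, 162]
  LmaIX (TCAAA, off=0): starts [2, 47] → cuts [2, 47]

Pooled cuts: [2, 15, 26, 37, 47, 60, 75, 83, 110, 127, 137, 152, 162]

Fragment lengths:
  [0,2): 2 bp
  [2,15): 13 bp
  [15,26): 11 bp
  [26,37): 11 bp
  [37,47): 10 bp
  [47,60): 13 bp
  [60,75): 15 bp
  [75,83): 8 bp
  [83,110): 27 bp
  [110,127): 17 bp
  [127,137): 10 bp
  [137,152): 15 bp
  [152,162): 10 bp
  [162,171): 9 bp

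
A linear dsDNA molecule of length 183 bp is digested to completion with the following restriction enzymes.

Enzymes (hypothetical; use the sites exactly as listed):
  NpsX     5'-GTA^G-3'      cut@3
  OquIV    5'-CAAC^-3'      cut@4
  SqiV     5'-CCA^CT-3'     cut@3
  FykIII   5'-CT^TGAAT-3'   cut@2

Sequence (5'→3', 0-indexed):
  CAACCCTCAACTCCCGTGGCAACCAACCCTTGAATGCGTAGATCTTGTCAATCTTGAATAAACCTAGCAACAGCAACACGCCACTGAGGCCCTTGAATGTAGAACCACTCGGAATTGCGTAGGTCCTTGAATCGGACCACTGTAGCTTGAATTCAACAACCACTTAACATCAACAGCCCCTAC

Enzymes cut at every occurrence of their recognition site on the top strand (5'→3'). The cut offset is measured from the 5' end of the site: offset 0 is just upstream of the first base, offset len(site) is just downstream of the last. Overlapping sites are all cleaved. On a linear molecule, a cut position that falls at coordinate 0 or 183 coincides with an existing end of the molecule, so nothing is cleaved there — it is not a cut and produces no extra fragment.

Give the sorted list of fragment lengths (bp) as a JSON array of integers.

Per-enzyme occurrences:
  NpsX (GTAG, off=3): starts [37, 98, 118, 141] → cuts [40, 101, 121, 144]
  OquIV (CAAC, off=4): starts [0, 7, 19, 23, 67, 73, 153, 156, 170] → cuts [4, 11, 23, 27, 71, 77, 157, 160, 174]
  SqiV (CCACT, off=3): starts [80, 104, 136, 159] → cuts [83, 107, 139, 162]
  FykIII (CTTGAAT, off=2): starts [28, 52, 91, 125, 145] → cuts [30, 54, 93, 127, 147]

All cut coordinates (distinct, sorted): [4, 11, 23, 27, 30, 40, 54, 71, 77, 83, 93, 101, 107, 121, 127, 139, 144, 147, 157, 160, 162, 174]

Fragment lengths:
  [0,4): 4 bp
  [4,11): 7 bp
  [11,23): 12 bp
  [23,27): 4 bp
  [27,30): 3 bp
  [30,40): 10 bp
  [40,54): 14 bp
  [54,71): 17 bp
  [71,77): 6 bp
  [77,83): 6 bp
  [83,93): 10 bp
  [93,101): 8 bp
  [101,107): 6 bp
  [107,121): 14 bp
  [121,127): 6 bp
  [127,139): 12 bp
  [139,144): 5 bp
  [144,147): 3 bp
  [147,157): 10 bp
  [157,160): 3 bp
  [160,162): 2 bp
  [162,174): 12 bp
  [174,183): 9 bp

[2,3,3,3,4,4,5,6,6,6,6,7,8,9,10,10,10,12,12,12,14,14,17]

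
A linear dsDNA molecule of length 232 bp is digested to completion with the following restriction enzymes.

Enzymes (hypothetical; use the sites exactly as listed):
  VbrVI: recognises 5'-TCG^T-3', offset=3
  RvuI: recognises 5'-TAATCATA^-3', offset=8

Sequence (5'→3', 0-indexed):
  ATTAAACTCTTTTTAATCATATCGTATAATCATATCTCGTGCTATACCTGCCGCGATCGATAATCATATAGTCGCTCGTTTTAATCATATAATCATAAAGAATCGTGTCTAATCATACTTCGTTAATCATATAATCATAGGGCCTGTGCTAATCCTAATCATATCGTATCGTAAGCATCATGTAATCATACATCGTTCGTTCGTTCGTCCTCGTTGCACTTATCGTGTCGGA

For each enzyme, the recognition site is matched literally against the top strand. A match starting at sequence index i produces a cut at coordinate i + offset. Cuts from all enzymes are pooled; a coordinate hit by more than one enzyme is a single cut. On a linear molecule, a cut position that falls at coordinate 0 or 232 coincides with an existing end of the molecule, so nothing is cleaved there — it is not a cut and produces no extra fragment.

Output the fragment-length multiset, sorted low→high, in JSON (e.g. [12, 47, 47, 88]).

Site scan:
  VbrVI TCGT/3: at [21, 36, 75, 102, 119, 163, 168, 192, 196, 200, 204, 210, 222] ⇒ [24, 39, 78, 105, 122, 166, 171, 195, 199, 203, 207, 213, 225]
  RvuI TAATCATA/8: at [13, 26, 60, 81, 89, 109, 123, 131, 155, 182] ⇒ [21, 34, 68, 89, 97, 117, 131, 139, 163, 190]

All cut coordinates (distinct, sorted): [21, 24, 34, 39, 68, 78, 89, 97, 105, 117, 122, 131, 139, 163, 166, 171, 190, 195, 199, 203, 207, 213, 225]

Fragments:
  [0,21): 21 bp
  [21,24): 3 bp
  [24,34): 10 bp
  [34,39): 5 bp
  [39,68): 29 bp
  [68,78): 10 bp
  [78,89): 11 bp
  [89,97): 8 bp
  [97,105): 8 bp
  [105,117): 12 bp
  [117,122): 5 bp
  [122,131): 9 bp
  [131,139): 8 bp
  [139,163): 24 bp
  [163,166): 3 bp
  [166,171): 5 bp
  [171,190): 19 bp
  [190,195): 5 bp
  [195,199): 4 bp
  [199,203): 4 bp
  [203,207): 4 bp
  [207,213): 6 bp
  [213,225): 12 bp
  [225,232): 7 bp

[3,3,4,4,4,5,5,5,5,6,7,8,8,8,9,10,10,11,12,12,19,21,24,29]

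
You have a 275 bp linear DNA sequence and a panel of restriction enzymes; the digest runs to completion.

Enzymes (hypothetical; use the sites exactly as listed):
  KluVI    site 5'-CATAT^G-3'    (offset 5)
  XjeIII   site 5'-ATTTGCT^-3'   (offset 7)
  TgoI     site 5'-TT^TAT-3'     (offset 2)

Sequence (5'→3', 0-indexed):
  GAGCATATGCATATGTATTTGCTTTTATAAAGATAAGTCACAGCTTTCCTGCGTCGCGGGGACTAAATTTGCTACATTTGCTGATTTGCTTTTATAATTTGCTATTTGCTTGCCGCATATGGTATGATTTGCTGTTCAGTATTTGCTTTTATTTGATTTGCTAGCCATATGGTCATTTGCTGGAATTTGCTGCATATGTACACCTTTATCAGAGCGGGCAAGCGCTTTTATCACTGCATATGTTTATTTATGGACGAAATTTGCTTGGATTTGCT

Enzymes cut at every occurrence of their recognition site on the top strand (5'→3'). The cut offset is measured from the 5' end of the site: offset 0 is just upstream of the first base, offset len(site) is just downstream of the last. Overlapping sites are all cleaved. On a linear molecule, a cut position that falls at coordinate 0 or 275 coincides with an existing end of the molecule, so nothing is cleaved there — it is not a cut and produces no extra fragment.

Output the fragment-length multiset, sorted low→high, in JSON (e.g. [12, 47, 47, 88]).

[2,2,2,3,4,6,6,7,8,8,8,9,9,9,10,10,10,11,11,13,13,13,14,17,22,48]

Site scan:
  KluVI CATATG/5: at [3, 9, 115, 165, 192, 236] ⇒ [8, 14, 120, 170, 197, 241]
  XjeIII ATTTGCT/7: at [16, 66, 75, 83, 96, 103, 126, 140, 155, 174, 184, 258, 268] ⇒ [23, 73, 82, 90, 103, 110, 133, 147, 162, 181, 191, 265] (position 275 is a terminus of the linear molecule — no cut)
  TgoI TTTAT/2: at [23, 90, 147, 204, 226, 242, 246] ⇒ [25, 92, 149, 206, 228, 244, 248]

Pooled cuts: [8, 14, 23, 25, 73, 82, 90, 92, 103, 110, 120, 133, 147, 149, 162, 170, 181, 191, 197, 206, 228, 241, 244, 248, 265]

Fragment lengths:
  [0,8): 8 bp
  [8,14): 6 bp
  [14,23): 9 bp
  [23,25): 2 bp
  [25,73): 48 bp
  [73,82): 9 bp
  [82,90): 8 bp
  [90,92): 2 bp
  [92,103): 11 bp
  [103,110): 7 bp
  [110,120): 10 bp
  [120,133): 13 bp
  [133,147): 14 bp
  [147,149): 2 bp
  [149,162): 13 bp
  [162,170): 8 bp
  [170,181): 11 bp
  [181,191): 10 bp
  [191,197): 6 bp
  [197,206): 9 bp
  [206,228): 22 bp
  [228,241): 13 bp
  [241,244): 3 bp
  [244,248): 4 bp
  [248,265): 17 bp
  [265,275): 10 bp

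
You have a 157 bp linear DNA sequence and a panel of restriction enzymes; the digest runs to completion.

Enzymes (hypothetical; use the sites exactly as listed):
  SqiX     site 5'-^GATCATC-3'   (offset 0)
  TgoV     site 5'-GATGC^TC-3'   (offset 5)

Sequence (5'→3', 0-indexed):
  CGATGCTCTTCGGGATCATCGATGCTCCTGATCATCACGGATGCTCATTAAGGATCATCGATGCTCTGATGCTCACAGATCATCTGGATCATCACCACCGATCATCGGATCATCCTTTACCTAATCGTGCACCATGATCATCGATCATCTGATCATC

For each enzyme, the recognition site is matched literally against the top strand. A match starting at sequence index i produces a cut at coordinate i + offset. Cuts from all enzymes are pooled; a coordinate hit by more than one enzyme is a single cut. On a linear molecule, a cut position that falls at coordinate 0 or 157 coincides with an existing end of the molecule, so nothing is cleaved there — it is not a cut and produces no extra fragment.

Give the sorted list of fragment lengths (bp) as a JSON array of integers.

[4,5,6,7,7,7,8,8,8,8,9,12,12,13,15,28]

Site scan:
  SqiX (GATCATC, off=0): starts [13, 29, 52, 77, 86, 99, 107, 135, 142, 150] → cuts [13, 29, 52, 77, 86, 99, 107, 135, 142, 150]
  TgoV (GATGCTC, off=5): starts [1, 20, 39, 59, 67] → cuts [6, 25, 44, 64, 72]

Pooled cuts: [6, 13, 25, 29, 44, 52, 64, 72, 77, 86, 99, 107, 135, 142, 150]

Fragment lengths:
  [0,6): 6 bp
  [6,13): 7 bp
  [13,25): 12 bp
  [25,29): 4 bp
  [29,44): 15 bp
  [44,52): 8 bp
  [52,64): 12 bp
  [64,72): 8 bp
  [72,77): 5 bp
  [77,86): 9 bp
  [86,99): 13 bp
  [99,107): 8 bp
  [107,135): 28 bp
  [135,142): 7 bp
  [142,150): 8 bp
  [150,157): 7 bp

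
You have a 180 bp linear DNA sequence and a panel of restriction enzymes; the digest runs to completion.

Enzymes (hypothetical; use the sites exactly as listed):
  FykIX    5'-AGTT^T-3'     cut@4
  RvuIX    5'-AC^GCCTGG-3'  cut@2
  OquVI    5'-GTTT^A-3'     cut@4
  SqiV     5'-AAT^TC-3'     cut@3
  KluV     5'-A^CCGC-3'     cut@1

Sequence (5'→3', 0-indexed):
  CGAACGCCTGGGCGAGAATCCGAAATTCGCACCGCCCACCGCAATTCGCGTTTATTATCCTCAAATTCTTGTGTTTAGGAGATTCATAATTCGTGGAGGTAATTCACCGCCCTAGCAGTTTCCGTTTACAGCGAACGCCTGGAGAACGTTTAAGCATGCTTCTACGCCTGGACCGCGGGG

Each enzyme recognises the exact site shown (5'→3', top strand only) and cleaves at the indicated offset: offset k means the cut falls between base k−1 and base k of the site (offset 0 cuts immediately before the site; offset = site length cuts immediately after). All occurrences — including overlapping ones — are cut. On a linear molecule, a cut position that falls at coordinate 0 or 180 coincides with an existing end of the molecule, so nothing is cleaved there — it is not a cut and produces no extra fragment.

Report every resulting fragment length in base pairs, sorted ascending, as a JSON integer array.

[3,5,5,7,7,7,7,8,8,9,10,13,13,14,14,14,15,21]

Scan for sites:
  FykIX AGTTT/4: at [116] ⇒ [120]
  RvuIX ACGCCTGG/2: at [3, 134, 163] ⇒ [5, 136, 165]
  OquVI GTTTA/4: at [49, 72, 123, 147] ⇒ [53, 76, 127, 151]
  SqiV AATTC/3: at [23, 42, 63, 87, 100] ⇒ [26, 45, 66, 90, 103]
  KluV ACCGC/1: at [30, 37, 105, 171] ⇒ [31, 38, 106, 172]

Pooled cuts: [5, 26, 31, 38, 45, 53, 66, 76, 90, 103, 106, 120, 127, 136, 151, 165, 172]

Fragments:
  [0,5): 5 bp
  [5,26): 21 bp
  [26,31): 5 bp
  [31,38): 7 bp
  [38,45): 7 bp
  [45,53): 8 bp
  [53,66): 13 bp
  [66,76): 10 bp
  [76,90): 14 bp
  [90,103): 13 bp
  [103,106): 3 bp
  [106,120): 14 bp
  [120,127): 7 bp
  [127,136): 9 bp
  [136,151): 15 bp
  [151,165): 14 bp
  [165,172): 7 bp
  [172,180): 8 bp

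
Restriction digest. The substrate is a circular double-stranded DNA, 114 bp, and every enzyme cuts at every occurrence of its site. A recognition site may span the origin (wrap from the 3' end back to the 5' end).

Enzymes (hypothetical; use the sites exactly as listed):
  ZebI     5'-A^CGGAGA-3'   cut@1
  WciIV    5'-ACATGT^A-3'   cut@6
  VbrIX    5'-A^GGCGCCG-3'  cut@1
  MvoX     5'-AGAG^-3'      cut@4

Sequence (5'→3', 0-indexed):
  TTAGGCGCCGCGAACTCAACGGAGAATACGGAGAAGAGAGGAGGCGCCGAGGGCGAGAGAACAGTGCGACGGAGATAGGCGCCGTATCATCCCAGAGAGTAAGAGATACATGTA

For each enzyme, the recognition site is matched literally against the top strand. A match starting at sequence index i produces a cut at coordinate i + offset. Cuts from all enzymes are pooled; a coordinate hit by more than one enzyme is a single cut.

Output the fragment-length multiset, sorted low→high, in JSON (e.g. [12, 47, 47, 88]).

[2,2,2,4,6,8,8,9,10,10,16,17,20]

Per-enzyme occurrences:
  ZebI ACGGAGA/1: at [18, 27, 68] ⇒ [19, 28, 69]
  WciIV ACATGTA/6: at [107] ⇒ [113]
  VbrIX AGGCGCCG/1: at [2, 41, 76] ⇒ [3, 42, 77]
  MvoX AGAG/4: at [34, 36, 55, 93, 95, 101] ⇒ [38, 40, 59, 97, 99, 105]

All cut coordinates (distinct, sorted): [3, 19, 28, 38, 40, 42, 59, 69, 77, 97, 99, 105, 113]

Fragment lengths:
  3→19: 16 bp
  19→28: 9 bp
  28→38: 10 bp
  38→40: 2 bp
  40→42: 2 bp
  42→59: 17 bp
  59→69: 10 bp
  69→77: 8 bp
  77→97: 20 bp
  97→99: 2 bp
  99→105: 6 bp
  105→113: 8 bp
  113→3 (wrap): 114-113+3 = 4 bp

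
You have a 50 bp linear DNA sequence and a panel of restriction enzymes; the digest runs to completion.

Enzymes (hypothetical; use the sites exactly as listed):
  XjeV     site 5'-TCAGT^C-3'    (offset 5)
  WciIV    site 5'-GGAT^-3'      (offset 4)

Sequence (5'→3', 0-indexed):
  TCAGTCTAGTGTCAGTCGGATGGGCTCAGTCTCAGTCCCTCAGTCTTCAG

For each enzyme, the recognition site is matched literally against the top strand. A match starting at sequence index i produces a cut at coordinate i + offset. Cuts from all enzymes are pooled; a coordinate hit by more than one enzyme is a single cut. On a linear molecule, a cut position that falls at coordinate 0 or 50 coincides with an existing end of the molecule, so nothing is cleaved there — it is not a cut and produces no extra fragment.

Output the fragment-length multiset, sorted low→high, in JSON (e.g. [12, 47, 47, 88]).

Site scan:
  XjeV (TCAGTC, off=5): starts [0, 11, 25, 31, 39] → cuts [5, 16, 30, 36, 44]
  WciIV (GGAT, off=4): starts [17] → cuts [21]

Pooled cuts: [5, 16, 21, 30, 36, 44]

Fragment lengths:
  [0,5): 5 bp
  [5,16): 11 bp
  [16,21): 5 bp
  [21,30): 9 bp
  [30,36): 6 bp
  [36,44): 8 bp
  [44,50): 6 bp

[5,5,6,6,8,9,11]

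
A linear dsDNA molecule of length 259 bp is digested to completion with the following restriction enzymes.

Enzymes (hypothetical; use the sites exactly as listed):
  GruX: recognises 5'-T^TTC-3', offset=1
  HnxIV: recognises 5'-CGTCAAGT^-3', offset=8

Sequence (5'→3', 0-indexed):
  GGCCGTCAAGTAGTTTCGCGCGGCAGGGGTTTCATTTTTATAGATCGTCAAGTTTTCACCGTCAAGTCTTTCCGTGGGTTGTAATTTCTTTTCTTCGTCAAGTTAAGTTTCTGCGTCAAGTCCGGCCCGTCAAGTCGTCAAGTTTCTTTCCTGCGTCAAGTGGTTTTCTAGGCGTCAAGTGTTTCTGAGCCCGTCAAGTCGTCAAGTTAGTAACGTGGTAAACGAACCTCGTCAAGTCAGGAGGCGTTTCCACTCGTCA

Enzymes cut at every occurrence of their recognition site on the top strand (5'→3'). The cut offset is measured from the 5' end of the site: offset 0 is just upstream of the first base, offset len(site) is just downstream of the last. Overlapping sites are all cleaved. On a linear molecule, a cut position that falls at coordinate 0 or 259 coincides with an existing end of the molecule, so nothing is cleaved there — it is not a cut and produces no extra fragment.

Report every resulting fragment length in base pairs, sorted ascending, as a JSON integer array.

[1,2,2,3,4,4,5,5,8,8,10,11,12,13,13,13,14,14,15,16,16,17,23,30]

Site scan:
  GruX TTTC/1: at [13, 29, 53, 68, 84, 89, 107, 142, 146, 164, 181, 246] ⇒ [14, 30, 54, 69, 85, 90, 108, 143, 147, 165, 182, 247]
  HnxIV CGTCAAGT/8: at [3, 45, 59, 95, 113, 127, 135, 153, 172, 191, 199, 229] ⇒ [11, 53, 67, 103, 121, 135, 143, 161, 180, 199, 207, 237]

Pooled cuts: [11, 14, 30, 53, 54, 67, 69, 85, 90, 103, 108, 121, 135, 143, 147, 161, 165, 180, 182, 199, 207, 237, 247]

Fragment lengths:
  [0,11): 11 bp
  [11,14): 3 bp
  [14,30): 16 bp
  [30,53): 23 bp
  [53,54): 1 bp
  [54,67): 13 bp
  [67,69): 2 bp
  [69,85): 16 bp
  [85,90): 5 bp
  [90,103): 13 bp
  [103,108): 5 bp
  [108,121): 13 bp
  [121,135): 14 bp
  [135,143): 8 bp
  [143,147): 4 bp
  [147,161): 14 bp
  [161,165): 4 bp
  [165,180): 15 bp
  [180,182): 2 bp
  [182,199): 17 bp
  [199,207): 8 bp
  [207,237): 30 bp
  [237,247): 10 bp
  [247,259): 12 bp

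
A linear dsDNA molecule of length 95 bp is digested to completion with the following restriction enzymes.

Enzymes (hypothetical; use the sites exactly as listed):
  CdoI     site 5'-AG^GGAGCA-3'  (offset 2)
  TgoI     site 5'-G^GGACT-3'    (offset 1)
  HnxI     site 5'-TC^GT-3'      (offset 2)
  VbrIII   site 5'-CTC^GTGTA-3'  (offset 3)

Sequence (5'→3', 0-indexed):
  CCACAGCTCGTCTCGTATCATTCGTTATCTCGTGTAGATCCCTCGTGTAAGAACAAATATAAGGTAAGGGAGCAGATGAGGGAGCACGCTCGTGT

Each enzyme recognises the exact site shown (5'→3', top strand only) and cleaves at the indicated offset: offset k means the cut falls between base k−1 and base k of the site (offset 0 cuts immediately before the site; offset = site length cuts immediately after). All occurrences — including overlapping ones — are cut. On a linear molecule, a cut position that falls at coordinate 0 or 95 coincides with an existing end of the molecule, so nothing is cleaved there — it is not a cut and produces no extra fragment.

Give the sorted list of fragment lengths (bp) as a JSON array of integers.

[4,5,8,9,9,11,12,13,24]

Per-enzyme occurrences:
  CdoI (AGGGAGCA, off=2): starts [66, 78] → cuts [68, 80]
  TgoI (GGGACT, off=1): no sites
  HnxI (TCGT, off=2): starts [7, 12, 21, 29, 42, 89] → cuts [9, 14, 23, 31, 44, 91]
  VbrIII (CTCGTGTA, off=3): starts [28, 41] → cuts [31, 44]

All cut coordinates (distinct, sorted): [9, 14, 23, 31, 44, 68, 80, 91]

Fragments:
  [0,9): 9 bp
  [9,14): 5 bp
  [14,23): 9 bp
  [23,31): 8 bp
  [31,44): 13 bp
  [44,68): 24 bp
  [68,80): 12 bp
  [80,91): 11 bp
  [91,95): 4 bp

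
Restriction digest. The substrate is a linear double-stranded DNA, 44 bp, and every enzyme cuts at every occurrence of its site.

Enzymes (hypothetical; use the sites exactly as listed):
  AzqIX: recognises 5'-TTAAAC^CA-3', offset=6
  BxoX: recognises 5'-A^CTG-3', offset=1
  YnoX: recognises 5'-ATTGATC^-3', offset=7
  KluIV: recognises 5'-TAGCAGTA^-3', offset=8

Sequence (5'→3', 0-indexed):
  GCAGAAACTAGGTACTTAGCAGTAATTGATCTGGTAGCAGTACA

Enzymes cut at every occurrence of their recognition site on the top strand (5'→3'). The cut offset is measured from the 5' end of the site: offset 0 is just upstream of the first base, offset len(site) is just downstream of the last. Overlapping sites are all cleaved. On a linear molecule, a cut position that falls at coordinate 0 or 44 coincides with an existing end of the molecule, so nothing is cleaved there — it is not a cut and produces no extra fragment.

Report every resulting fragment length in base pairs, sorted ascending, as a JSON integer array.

[2,7,11,24]

Per-enzyme occurrences:
  AzqIX (TTAAACCA, off=6): no sites
  BxoX (ACTG, off=1): no sites
  YnoX ATTGATC/7: at [24] ⇒ [31]
  KluIV TAGCAGTA/8: at [16, 34] ⇒ [24, 42]

Pooled cuts: [24, 31, 42]

Fragment lengths:
  [0,24): 24 bp
  [24,31): 7 bp
  [31,42): 11 bp
  [42,44): 2 bp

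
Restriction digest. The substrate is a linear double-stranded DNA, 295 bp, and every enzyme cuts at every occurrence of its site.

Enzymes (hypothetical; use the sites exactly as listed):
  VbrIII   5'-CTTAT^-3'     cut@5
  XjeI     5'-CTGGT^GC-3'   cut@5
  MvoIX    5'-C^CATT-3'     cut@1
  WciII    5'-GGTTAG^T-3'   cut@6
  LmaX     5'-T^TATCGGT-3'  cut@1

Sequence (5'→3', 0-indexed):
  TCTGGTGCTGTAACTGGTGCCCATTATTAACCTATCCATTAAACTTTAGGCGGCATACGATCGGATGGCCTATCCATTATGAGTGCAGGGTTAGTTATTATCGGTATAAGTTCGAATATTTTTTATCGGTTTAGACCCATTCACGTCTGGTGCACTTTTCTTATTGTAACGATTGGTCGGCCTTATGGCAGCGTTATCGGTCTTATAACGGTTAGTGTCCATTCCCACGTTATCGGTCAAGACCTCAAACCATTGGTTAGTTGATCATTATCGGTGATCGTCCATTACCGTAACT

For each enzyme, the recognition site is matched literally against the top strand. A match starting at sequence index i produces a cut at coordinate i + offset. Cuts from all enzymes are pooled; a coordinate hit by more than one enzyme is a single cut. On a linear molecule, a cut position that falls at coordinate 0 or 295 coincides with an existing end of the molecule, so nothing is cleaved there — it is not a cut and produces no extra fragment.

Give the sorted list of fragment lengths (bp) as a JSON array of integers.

[3,4,4,6,8,8,9,10,11,12,12,13,13,14,14,14,15,20,20,22,25,38]

Scan for sites:
  VbrIII CTTAT/5: at [159, 181, 201] ⇒ [164, 186, 206]
  XjeI CTGGTGC/5: at [1, 13, 146] ⇒ [6, 18, 151]
  MvoIX CCATT/1: at [20, 35, 73, 136, 218, 249, 281] ⇒ [21, 36, 74, 137, 219, 250, 282]
  WciII GGTTAGT/6: at [88, 209, 254] ⇒ [94, 215, 260]
  LmaX TTATCGGT/1: at [97, 122, 193, 229, 267] ⇒ [98, 123, 194, 230, 268]

Pooled cuts: [6, 18, 21, 36, 74, 94, 98, 123, 137, 151, 164, 186, 194, 206, 215, 219, 230, 250, 260, 268, 282]

Fragments:
  [0,6): 6 bp
  [6,18): 12 bp
  [18,21): 3 bp
  [21,36): 15 bp
  [36,74): 38 bp
  [74,94): 20 bp
  [94,98): 4 bp
  [98,123): 25 bp
  [123,137): 14 bp
  [137,151): 14 bp
  [151,164): 13 bp
  [164,186): 22 bp
  [186,194): 8 bp
  [194,206): 12 bp
  [206,215): 9 bp
  [215,219): 4 bp
  [219,230): 11 bp
  [230,250): 20 bp
  [250,260): 10 bp
  [260,268): 8 bp
  [268,282): 14 bp
  [282,295): 13 bp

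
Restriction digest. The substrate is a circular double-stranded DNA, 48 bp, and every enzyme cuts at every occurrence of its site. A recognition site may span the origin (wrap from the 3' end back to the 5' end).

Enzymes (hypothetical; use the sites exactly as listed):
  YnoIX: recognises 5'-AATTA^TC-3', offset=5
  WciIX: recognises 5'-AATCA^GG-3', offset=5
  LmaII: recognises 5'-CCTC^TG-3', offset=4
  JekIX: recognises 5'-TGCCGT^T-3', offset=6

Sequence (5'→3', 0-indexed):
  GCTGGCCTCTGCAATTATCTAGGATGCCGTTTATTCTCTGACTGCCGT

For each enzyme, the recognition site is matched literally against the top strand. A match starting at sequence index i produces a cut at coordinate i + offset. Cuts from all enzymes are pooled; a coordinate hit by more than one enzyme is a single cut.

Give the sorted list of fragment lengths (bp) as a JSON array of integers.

Per-enzyme occurrences:
  YnoIX (AATTATC, off=5): starts [12] → cuts [17]
  WciIX (AATCAGG, off=5): no sites
  LmaII (CCTCTG, off=4): starts [5] → cuts [9]
  JekIX (TGCCGTT, off=6): starts [24] → cuts [30]

Pooled cuts: [9, 17, 30]

Fragments:
  9→17: 8 bp
  17→30: 13 bp
  30→9 (wrap): 48-30+9 = 27 bp

[8,13,27]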